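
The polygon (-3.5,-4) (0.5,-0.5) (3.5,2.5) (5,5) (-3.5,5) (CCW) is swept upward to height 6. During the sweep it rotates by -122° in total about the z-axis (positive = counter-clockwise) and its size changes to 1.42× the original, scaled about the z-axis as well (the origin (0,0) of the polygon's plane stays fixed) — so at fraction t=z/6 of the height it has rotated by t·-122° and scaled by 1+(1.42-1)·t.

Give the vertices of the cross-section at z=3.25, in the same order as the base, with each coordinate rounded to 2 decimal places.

Cross-section at z=3.25: (-6.23,1.94) (-0.31,-0.81) (4.55,-2.68) (8.10,-3.12) (3.87,6.42)

t = z/height = 3.25/6 = 0.541667
s = 1 + (scale-1)·z/height = 1 + (1.42-1)·3.25/6 = 1.227500
θ = twist·z/height = -122°·3.25/6 = -66.0833° = -1.153372 rad
cos θ = 0.405408, sin θ = -0.914136 (intermediates below are computed at full precision and shown rounded to 5 d.p.)
v1: (-3.5,-4) → rotate → (-5.07547,1.57785) → ×s → (-6.23014,1.93681) → (-6.23,1.94)
v2: (0.5,-0.5) → rotate → (-0.25436,-0.65977) → ×s → (-0.31223,-0.80987) → (-0.31,-0.81)
v3: (3.5,2.5) → rotate → (3.70427,-2.18596) → ×s → (4.54699,-2.68326) → (4.55,-2.68)
v4: (5,5) → rotate → (6.59772,-2.54364) → ×s → (8.09870,-3.12232) → (8.10,-3.12)
v5: (-3.5,5) → rotate → (3.15175,5.22651) → ×s → (3.86878,6.41555) → (3.87,6.42)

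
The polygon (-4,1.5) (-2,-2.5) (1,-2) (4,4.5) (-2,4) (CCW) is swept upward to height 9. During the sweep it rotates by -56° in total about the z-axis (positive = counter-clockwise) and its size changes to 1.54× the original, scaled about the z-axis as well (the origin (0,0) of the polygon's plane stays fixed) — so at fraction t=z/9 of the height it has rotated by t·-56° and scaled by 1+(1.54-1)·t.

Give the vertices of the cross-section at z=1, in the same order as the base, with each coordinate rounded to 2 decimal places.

Cross-section at z=1: (-4.04,2.04) (-2.39,-2.40) (0.82,-2.22) (4.73,4.28) (-1.65,4.44)

t = z/height = 1/9 = 0.111111
s = 1 + (scale-1)·z/height = 1 + (1.54-1)·1/9 = 1.060000
θ = twist·z/height = -56°·1/9 = -6.2222° = -0.108598 rad
cos θ = 0.994109, sin θ = -0.108385 (intermediates below are computed at full precision and shown rounded to 5 d.p.)
v1: (-4,1.5) → rotate → (-3.81386,1.92470) → ×s → (-4.04269,2.04019) → (-4.04,2.04)
v2: (-2,-2.5) → rotate → (-2.25918,-2.26850) → ×s → (-2.39473,-2.40461) → (-2.39,-2.40)
v3: (1,-2) → rotate → (0.77734,-2.09660) → ×s → (0.82398,-2.22240) → (0.82,-2.22)
v4: (4,4.5) → rotate → (4.46417,4.03995) → ×s → (4.73202,4.28235) → (4.73,4.28)
v5: (-2,4) → rotate → (-1.55468,4.19321) → ×s → (-1.64796,4.44480) → (-1.65,4.44)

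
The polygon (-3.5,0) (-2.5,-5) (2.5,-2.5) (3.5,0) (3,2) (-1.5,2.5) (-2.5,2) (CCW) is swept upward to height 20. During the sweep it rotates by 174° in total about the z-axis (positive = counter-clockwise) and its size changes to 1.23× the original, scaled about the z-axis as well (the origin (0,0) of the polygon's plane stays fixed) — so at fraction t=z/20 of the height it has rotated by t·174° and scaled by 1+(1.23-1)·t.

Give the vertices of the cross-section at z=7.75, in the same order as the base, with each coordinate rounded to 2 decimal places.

Cross-section at z=7.75: (-1.46,-3.52) (3.98,-4.60) (3.56,1.47) (1.46,3.52) (-0.76,3.85) (-3.14,-0.46) (-3.06,-1.68)

t = z/height = 7.75/20 = 0.3875
s = 1 + (scale-1)·z/height = 1 + (1.23-1)·7.75/20 = 1.089125
θ = twist·z/height = 174°·7.75/20 = 67.4250° = 1.176788 rad
cos θ = 0.383892, sin θ = 0.923378 (intermediates below are computed at full precision and shown rounded to 5 d.p.)
v1: (-3.5,0) → rotate → (-1.34362,-3.23182) → ×s → (-1.46337,-3.51986) → (-1.46,-3.52)
v2: (-2.5,-5) → rotate → (3.65716,-4.22791) → ×s → (3.98310,-4.60472) → (3.98,-4.60)
v3: (2.5,-2.5) → rotate → (3.26818,1.34871) → ×s → (3.55945,1.46892) → (3.56,1.47)
v4: (3.5,0) → rotate → (1.34362,3.23182) → ×s → (1.46337,3.51986) → (1.46,3.52)
v5: (3,2) → rotate → (-0.69508,3.53792) → ×s → (-0.75703,3.85324) → (-0.76,3.85)
v6: (-1.5,2.5) → rotate → (-2.88428,-0.42534) → ×s → (-3.14134,-0.46324) → (-3.14,-0.46)
v7: (-2.5,2) → rotate → (-2.80649,-1.54066) → ×s → (-3.05661,-1.67797) → (-3.06,-1.68)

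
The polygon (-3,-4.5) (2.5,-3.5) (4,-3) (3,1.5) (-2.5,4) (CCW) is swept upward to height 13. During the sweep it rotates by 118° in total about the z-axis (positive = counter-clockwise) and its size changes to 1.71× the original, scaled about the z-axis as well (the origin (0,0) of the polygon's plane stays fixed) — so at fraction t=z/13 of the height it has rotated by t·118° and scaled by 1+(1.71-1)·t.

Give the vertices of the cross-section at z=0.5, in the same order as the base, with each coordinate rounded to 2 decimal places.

t = z/height = 0.5/13 = 0.0384615
s = 1 + (scale-1)·z/height = 1 + (1.71-1)·0.5/13 = 1.027308
θ = twist·z/height = 118°·0.5/13 = 4.5385° = 0.079211 rad
cos θ = 0.996864, sin θ = 0.079128 (intermediates below are computed at full precision and shown rounded to 5 d.p.)
v1: (-3,-4.5) → rotate → (-2.63452,-4.72327) → ×s → (-2.70646,-4.85226) → (-2.71,-4.85)
v2: (2.5,-3.5) → rotate → (2.76911,-3.29120) → ×s → (2.84473,-3.38108) → (2.84,-3.38)
v3: (4,-3) → rotate → (4.22484,-2.67408) → ×s → (4.34021,-2.74710) → (4.34,-2.75)
v4: (3,1.5) → rotate → (2.87190,1.73268) → ×s → (2.95033,1.78000) → (2.95,1.78)
v5: (-2.5,4) → rotate → (-2.80867,3.78964) → ×s → (-2.88537,3.89312) → (-2.89,3.89)

Cross-section at z=0.5: (-2.71,-4.85) (2.84,-3.38) (4.34,-2.75) (2.95,1.78) (-2.89,3.89)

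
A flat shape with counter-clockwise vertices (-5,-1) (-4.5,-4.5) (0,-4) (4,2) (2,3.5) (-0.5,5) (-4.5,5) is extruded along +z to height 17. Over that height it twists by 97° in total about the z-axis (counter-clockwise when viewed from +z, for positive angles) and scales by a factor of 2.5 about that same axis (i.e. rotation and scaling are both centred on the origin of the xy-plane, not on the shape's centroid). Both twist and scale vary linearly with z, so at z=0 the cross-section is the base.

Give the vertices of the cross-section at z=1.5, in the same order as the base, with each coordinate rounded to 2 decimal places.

Cross-section at z=1.5: (-5.43,-1.96) (-4.28,-5.80) (0.67,-4.48) (4.14,2.91) (1.65,4.26) (-1.40,5.51) (-5.88,4.84)

t = z/height = 1.5/17 = 0.0882353
s = 1 + (scale-1)·z/height = 1 + (2.5-1)·1.5/17 = 1.132353
θ = twist·z/height = 97°·1.5/17 = 8.5588° = 0.149380 rad
cos θ = 0.988864, sin θ = 0.148825 (intermediates below are computed at full precision and shown rounded to 5 d.p.)
v1: (-5,-1) → rotate → (-4.79549,-1.73299) → ×s → (-5.43019,-1.96235) → (-5.43,-1.96)
v2: (-4.5,-4.5) → rotate → (-3.78017,-5.11960) → ×s → (-4.28049,-5.79719) → (-4.28,-5.80)
v3: (0,-4) → rotate → (0.59530,-3.95545) → ×s → (0.67409,-4.47897) → (0.67,-4.48)
v4: (4,2) → rotate → (3.65780,2.57303) → ×s → (4.14193,2.91357) → (4.14,2.91)
v5: (2,3.5) → rotate → (1.45684,3.75867) → ×s → (1.64966,4.25614) → (1.65,4.26)
v6: (-0.5,5) → rotate → (-1.23856,4.86991) → ×s → (-1.40248,5.51445) → (-1.40,5.51)
v7: (-4.5,5) → rotate → (-5.19401,4.27461) → ×s → (-5.88145,4.84036) → (-5.88,4.84)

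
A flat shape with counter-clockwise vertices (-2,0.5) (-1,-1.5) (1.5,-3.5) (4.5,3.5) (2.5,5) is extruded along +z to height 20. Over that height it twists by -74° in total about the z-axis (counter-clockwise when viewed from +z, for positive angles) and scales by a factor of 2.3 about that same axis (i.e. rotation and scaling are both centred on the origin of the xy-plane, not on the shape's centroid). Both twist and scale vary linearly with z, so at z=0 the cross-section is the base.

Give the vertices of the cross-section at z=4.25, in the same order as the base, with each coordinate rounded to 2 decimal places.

t = z/height = 4.25/20 = 0.2125
s = 1 + (scale-1)·z/height = 1 + (2.3-1)·4.25/20 = 1.276250
θ = twist·z/height = -74°·4.25/20 = -15.7250° = -0.274453 rad
cos θ = 0.962574, sin θ = -0.271020 (intermediates below are computed at full precision and shown rounded to 5 d.p.)
v1: (-2,0.5) → rotate → (-1.78964,1.02333) → ×s → (-2.28402,1.30602) → (-2.28,1.31)
v2: (-1,-1.5) → rotate → (-1.36910,-1.17284) → ×s → (-1.74732,-1.49684) → (-1.75,-1.50)
v3: (1.5,-3.5) → rotate → (0.49529,-3.77554) → ×s → (0.63211,-4.81853) → (0.63,-4.82)
v4: (4.5,3.5) → rotate → (5.28015,2.14942) → ×s → (6.73879,2.74319) → (6.74,2.74)
v5: (2.5,5) → rotate → (3.76154,4.13532) → ×s → (4.80066,5.27770) → (4.80,5.28)

Cross-section at z=4.25: (-2.28,1.31) (-1.75,-1.50) (0.63,-4.82) (6.74,2.74) (4.80,5.28)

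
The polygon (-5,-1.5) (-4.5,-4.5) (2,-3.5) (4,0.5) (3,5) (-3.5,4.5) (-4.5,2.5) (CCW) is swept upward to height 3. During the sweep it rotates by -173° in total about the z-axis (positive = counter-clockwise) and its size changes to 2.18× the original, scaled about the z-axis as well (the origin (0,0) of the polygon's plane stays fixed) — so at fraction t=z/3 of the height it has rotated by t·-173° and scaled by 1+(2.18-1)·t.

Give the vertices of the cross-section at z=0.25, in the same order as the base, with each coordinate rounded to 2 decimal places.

t = z/height = 0.25/3 = 0.0833333
s = 1 + (scale-1)·z/height = 1 + (2.18-1)·0.25/3 = 1.098333
θ = twist·z/height = -173°·0.25/3 = -14.4167° = -0.251618 rad
cos θ = 0.968511, sin θ = -0.248972 (intermediates below are computed at full precision and shown rounded to 5 d.p.)
v1: (-5,-1.5) → rotate → (-5.21601,-0.20791) → ×s → (-5.72892,-0.22835) → (-5.73,-0.23)
v2: (-4.5,-4.5) → rotate → (-5.47867,-3.23793) → ×s → (-6.01741,-3.55632) → (-6.02,-3.56)
v3: (2,-3.5) → rotate → (1.06562,-3.88773) → ×s → (1.17041,-4.27002) → (1.17,-4.27)
v4: (4,0.5) → rotate → (3.99853,-0.51163) → ×s → (4.39172,-0.56194) → (4.39,-0.56)
v5: (3,5) → rotate → (4.15039,4.09564) → ×s → (4.55851,4.49838) → (4.56,4.50)
v6: (-3.5,4.5) → rotate → (-2.26942,5.22970) → ×s → (-2.49257,5.74395) → (-2.49,5.74)
v7: (-4.5,2.5) → rotate → (-3.73587,3.54165) → ×s → (-4.10323,3.88991) → (-4.10,3.89)

Cross-section at z=0.25: (-5.73,-0.23) (-6.02,-3.56) (1.17,-4.27) (4.39,-0.56) (4.56,4.50) (-2.49,5.74) (-4.10,3.89)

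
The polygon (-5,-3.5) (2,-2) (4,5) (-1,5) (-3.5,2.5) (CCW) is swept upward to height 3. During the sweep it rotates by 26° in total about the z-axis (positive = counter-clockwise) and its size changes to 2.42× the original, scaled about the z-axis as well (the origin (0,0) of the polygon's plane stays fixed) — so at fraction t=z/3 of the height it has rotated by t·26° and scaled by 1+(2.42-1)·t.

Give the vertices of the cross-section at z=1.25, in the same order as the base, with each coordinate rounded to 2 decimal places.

t = z/height = 1.25/3 = 0.416667
s = 1 + (scale-1)·z/height = 1 + (2.42-1)·1.25/3 = 1.591667
θ = twist·z/height = 26°·1.25/3 = 10.8333° = 0.189077 rad
cos θ = 0.982178, sin θ = 0.187953 (intermediates below are computed at full precision and shown rounded to 5 d.p.)
v1: (-5,-3.5) → rotate → (-4.25306,-4.37739) → ×s → (-6.76945,-6.96734) → (-6.77,-6.97)
v2: (2,-2) → rotate → (2.34026,-1.58845) → ×s → (3.72492,-2.52828) → (3.72,-2.53)
v3: (4,5) → rotate → (2.98895,5.66270) → ×s → (4.75741,9.01313) → (4.76,9.01)
v4: (-1,5) → rotate → (-1.92194,4.72294) → ×s → (-3.05909,7.51734) → (-3.06,7.52)
v5: (-3.5,2.5) → rotate → (-3.90751,1.79761) → ×s → (-6.21945,2.86120) → (-6.22,2.86)

Cross-section at z=1.25: (-6.77,-6.97) (3.72,-2.53) (4.76,9.01) (-3.06,7.52) (-6.22,2.86)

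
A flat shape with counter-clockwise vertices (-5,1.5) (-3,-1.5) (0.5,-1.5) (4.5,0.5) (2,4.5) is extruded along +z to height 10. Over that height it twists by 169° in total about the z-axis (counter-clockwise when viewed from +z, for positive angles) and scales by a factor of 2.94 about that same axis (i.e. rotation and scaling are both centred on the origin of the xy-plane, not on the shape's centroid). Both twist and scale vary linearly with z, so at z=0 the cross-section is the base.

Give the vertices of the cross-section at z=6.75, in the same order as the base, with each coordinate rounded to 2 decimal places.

Cross-section at z=6.75: (1.55,-11.96) (5.99,-4.91) (2.69,2.47) (-5.29,9.02) (-11.37,-0.02)

t = z/height = 6.75/10 = 0.675
s = 1 + (scale-1)·z/height = 1 + (2.94-1)·6.75/10 = 2.309500
θ = twist·z/height = 169°·6.75/10 = 114.0750° = 1.990984 rad
cos θ = -0.407932, sin θ = 0.913012 (intermediates below are computed at full precision and shown rounded to 5 d.p.)
v1: (-5,1.5) → rotate → (0.67014,-5.17696) → ×s → (1.54769,-11.95619) → (1.55,-11.96)
v2: (-3,-1.5) → rotate → (2.59331,-2.12714) → ×s → (5.98926,-4.91263) → (5.99,-4.91)
v3: (0.5,-1.5) → rotate → (1.16555,1.06840) → ×s → (2.69184,2.46748) → (2.69,2.47)
v4: (4.5,0.5) → rotate → (-2.29220,3.90459) → ×s → (-5.29384,9.01765) → (-5.29,9.02)
v5: (2,4.5) → rotate → (-4.92442,-0.00967) → ×s → (-11.37295,-0.02233) → (-11.37,-0.02)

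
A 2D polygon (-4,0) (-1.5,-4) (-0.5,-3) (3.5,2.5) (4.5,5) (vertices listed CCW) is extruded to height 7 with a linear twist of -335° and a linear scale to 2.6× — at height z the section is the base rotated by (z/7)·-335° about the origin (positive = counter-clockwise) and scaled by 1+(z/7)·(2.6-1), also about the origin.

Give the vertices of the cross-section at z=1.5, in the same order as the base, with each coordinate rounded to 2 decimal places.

t = z/height = 1.5/7 = 0.214286
s = 1 + (scale-1)·z/height = 1 + (2.6-1)·1.5/7 = 1.342857
θ = twist·z/height = -335°·1.5/7 = -71.7857° = -1.252897 rad
cos θ = 0.312572, sin θ = -0.949894 (intermediates below are computed at full precision and shown rounded to 5 d.p.)
v1: (-4,0) → rotate → (-1.25029,3.79958) → ×s → (-1.67896,5.10229) → (-1.68,5.10)
v2: (-1.5,-4) → rotate → (-4.26843,0.17455) → ×s → (-5.73190,0.23440) → (-5.73,0.23)
v3: (-0.5,-3) → rotate → (-3.00597,-0.46277) → ×s → (-4.03659,-0.62143) → (-4.04,-0.62)
v4: (3.5,2.5) → rotate → (3.46874,-2.54320) → ×s → (4.65802,-3.41515) → (4.66,-3.42)
v5: (4.5,5) → rotate → (6.15604,-2.71166) → ×s → (8.26669,-3.64138) → (8.27,-3.64)

Cross-section at z=1.5: (-1.68,5.10) (-5.73,0.23) (-4.04,-0.62) (4.66,-3.42) (8.27,-3.64)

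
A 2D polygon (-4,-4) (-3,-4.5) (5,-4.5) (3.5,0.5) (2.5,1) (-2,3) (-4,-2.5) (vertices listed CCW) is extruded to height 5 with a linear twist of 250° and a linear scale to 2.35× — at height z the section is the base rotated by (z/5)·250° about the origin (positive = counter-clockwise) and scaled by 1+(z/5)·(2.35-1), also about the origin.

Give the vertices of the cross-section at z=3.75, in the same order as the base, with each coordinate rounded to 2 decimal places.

Cross-section at z=3.75: (6.93,9.03) (4.80,9.77) (-11.16,7.67) (-6.85,-1.92) (-4.73,-2.65) (4.78,-5.46) (7.32,6.04)

t = z/height = 3.75/5 = 0.75
s = 1 + (scale-1)·z/height = 1 + (2.35-1)·3.75/5 = 2.012500
θ = twist·z/height = 250°·3.75/5 = 187.5000° = 3.272492 rad
cos θ = -0.991445, sin θ = -0.130526 (intermediates below are computed at full precision and shown rounded to 5 d.p.)
v1: (-4,-4) → rotate → (3.44367,4.48788) → ×s → (6.93040,9.03187) → (6.93,9.03)
v2: (-3,-4.5) → rotate → (2.38697,4.85308) → ×s → (4.80377,9.76682) → (4.80,9.77)
v3: (5,-4.5) → rotate → (-5.54459,3.80887) → ×s → (-11.15849,7.66535) → (-11.16,7.67)
v4: (3.5,0.5) → rotate → (-3.40479,-0.95256) → ×s → (-6.85215,-1.91704) → (-6.85,-1.92)
v5: (2.5,1) → rotate → (-2.34809,-1.31776) → ×s → (-4.72552,-2.65199) → (-4.73,-2.65)
v6: (-2,3) → rotate → (2.37447,-2.71328) → ×s → (4.77862,-5.46048) → (4.78,-5.46)
v7: (-4,-2.5) → rotate → (3.63946,3.00072) → ×s → (7.32442,6.03894) → (7.32,6.04)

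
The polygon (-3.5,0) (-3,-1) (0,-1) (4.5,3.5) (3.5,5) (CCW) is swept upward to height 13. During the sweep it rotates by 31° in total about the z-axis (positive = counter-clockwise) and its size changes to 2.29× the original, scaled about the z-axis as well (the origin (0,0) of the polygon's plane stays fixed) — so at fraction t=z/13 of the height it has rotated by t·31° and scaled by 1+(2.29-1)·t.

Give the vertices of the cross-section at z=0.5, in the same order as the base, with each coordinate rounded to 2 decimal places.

t = z/height = 0.5/13 = 0.0384615
s = 1 + (scale-1)·z/height = 1 + (2.29-1)·0.5/13 = 1.049615
θ = twist·z/height = 31°·0.5/13 = 1.1923° = 0.020810 rad
cos θ = 0.999783, sin θ = 0.020808 (intermediates below are computed at full precision and shown rounded to 5 d.p.)
v1: (-3.5,0) → rotate → (-3.49924,-0.07283) → ×s → (-3.67286,-0.07644) → (-3.67,-0.08)
v2: (-3,-1) → rotate → (-2.97854,-1.06221) → ×s → (-3.12632,-1.11491) → (-3.13,-1.11)
v3: (0,-1) → rotate → (0.02081,-0.99978) → ×s → (0.02184,-1.04939) → (0.02,-1.05)
v4: (4.5,3.5) → rotate → (4.42620,3.59288) → ×s → (4.64580,3.77114) → (4.65,3.77)
v5: (3.5,5) → rotate → (3.39520,5.07175) → ×s → (3.56366,5.32338) → (3.56,5.32)

Cross-section at z=0.5: (-3.67,-0.08) (-3.13,-1.11) (0.02,-1.05) (4.65,3.77) (3.56,5.32)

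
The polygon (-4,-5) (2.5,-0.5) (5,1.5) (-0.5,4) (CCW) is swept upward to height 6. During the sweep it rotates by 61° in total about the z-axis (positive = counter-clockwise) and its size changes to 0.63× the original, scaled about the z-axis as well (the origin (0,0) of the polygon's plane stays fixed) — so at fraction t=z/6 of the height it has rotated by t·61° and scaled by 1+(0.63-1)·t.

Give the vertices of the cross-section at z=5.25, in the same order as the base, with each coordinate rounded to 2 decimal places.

t = z/height = 5.25/6 = 0.875
s = 1 + (scale-1)·z/height = 1 + (0.63-1)·5.25/6 = 0.676250
θ = twist·z/height = 61°·5.25/6 = 53.3750° = 0.931569 rad
cos θ = 0.596575, sin θ = 0.802557 (intermediates below are computed at full precision and shown rounded to 5 d.p.)
v1: (-4,-5) → rotate → (1.62649,-6.19310) → ×s → (1.09991,-4.18809) → (1.10,-4.19)
v2: (2.5,-0.5) → rotate → (1.89272,1.70811) → ×s → (1.27995,1.15511) → (1.28,1.16)
v3: (5,1.5) → rotate → (1.77904,4.90765) → ×s → (1.20308,3.31880) → (1.20,3.32)
v4: (-0.5,4) → rotate → (-3.50852,1.98502) → ×s → (-2.37263,1.34237) → (-2.37,1.34)

Cross-section at z=5.25: (1.10,-4.19) (1.28,1.16) (1.20,3.32) (-2.37,1.34)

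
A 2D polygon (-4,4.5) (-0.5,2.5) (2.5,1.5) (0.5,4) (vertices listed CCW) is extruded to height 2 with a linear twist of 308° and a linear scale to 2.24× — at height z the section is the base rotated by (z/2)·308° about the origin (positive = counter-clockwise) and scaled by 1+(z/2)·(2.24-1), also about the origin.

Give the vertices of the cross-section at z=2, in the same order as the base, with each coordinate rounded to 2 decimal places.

Cross-section at z=2: (2.43,13.27) (3.72,4.33) (6.10,-2.34) (7.75,4.63)

t = z/height = 2/2 = 1
s = 1 + (scale-1)·z/height = 1 + (2.24-1)·2/2 = 2.240000
θ = twist·z/height = 308°·2/2 = 308.0000° = 5.375614 rad
cos θ = 0.615661, sin θ = -0.788011 (intermediates below are computed at full precision and shown rounded to 5 d.p.)
v1: (-4,4.5) → rotate → (1.08340,5.92252) → ×s → (2.42682,13.26644) → (2.43,13.27)
v2: (-0.5,2.5) → rotate → (1.66220,1.93316) → ×s → (3.72332,4.33028) → (3.72,4.33)
v3: (2.5,1.5) → rotate → (2.72117,-1.04653) → ×s → (6.09542,-2.34424) → (6.10,-2.34)
v4: (0.5,4) → rotate → (3.45987,2.06864) → ×s → (7.75012,4.63375) → (7.75,4.63)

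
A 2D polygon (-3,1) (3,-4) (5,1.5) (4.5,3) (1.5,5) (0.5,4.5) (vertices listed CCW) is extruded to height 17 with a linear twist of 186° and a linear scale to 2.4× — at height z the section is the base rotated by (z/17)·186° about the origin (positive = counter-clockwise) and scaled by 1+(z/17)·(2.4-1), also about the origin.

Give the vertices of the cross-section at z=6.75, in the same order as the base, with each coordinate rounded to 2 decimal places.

t = z/height = 6.75/17 = 0.397059
s = 1 + (scale-1)·z/height = 1 + (2.4-1)·6.75/17 = 1.555882
θ = twist·z/height = 186°·6.75/17 = 73.8529° = 1.288977 rad
cos θ = 0.278104, sin θ = 0.960551 (intermediates below are computed at full precision and shown rounded to 5 d.p.)
v1: (-3,1) → rotate → (-1.79486,-2.60355) → ×s → (-2.79259,-4.05082) → (-2.79,-4.05)
v2: (3,-4) → rotate → (4.67652,1.76924) → ×s → (7.27611,2.75273) → (7.28,2.75)
v3: (5,1.5) → rotate → (-0.05031,5.21991) → ×s → (-0.07827,8.12157) → (-0.08,8.12)
v4: (4.5,3) → rotate → (-1.63019,5.15679) → ×s → (-2.53638,8.02336) → (-2.54,8.02)
v5: (1.5,5) → rotate → (-4.38560,2.83134) → ×s → (-6.82348,4.40524) → (-6.82,4.41)
v6: (0.5,4.5) → rotate → (-4.18343,1.73174) → ×s → (-6.50892,2.69439) → (-6.51,2.69)

Cross-section at z=6.75: (-2.79,-4.05) (7.28,2.75) (-0.08,8.12) (-2.54,8.02) (-6.82,4.41) (-6.51,2.69)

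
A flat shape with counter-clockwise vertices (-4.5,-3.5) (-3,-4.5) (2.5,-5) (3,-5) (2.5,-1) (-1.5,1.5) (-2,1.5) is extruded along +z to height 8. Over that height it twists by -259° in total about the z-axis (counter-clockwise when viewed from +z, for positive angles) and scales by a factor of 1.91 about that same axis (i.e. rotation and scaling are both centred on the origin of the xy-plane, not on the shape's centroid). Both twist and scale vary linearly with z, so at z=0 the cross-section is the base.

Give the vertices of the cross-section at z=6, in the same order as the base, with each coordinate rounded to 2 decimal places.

Cross-section at z=6: (8.79,3.84) (6.76,6.10) (-2.01,9.19) (-2.82,9.40) (-3.66,2.67) (1.82,-3.07) (2.64,-3.27)

t = z/height = 6/8 = 0.75
s = 1 + (scale-1)·z/height = 1 + (1.91-1)·6/8 = 1.682500
θ = twist·z/height = -259°·6/8 = -194.2500° = -3.390302 rad
cos θ = -0.969231, sin θ = 0.246153 (intermediates below are computed at full precision and shown rounded to 5 d.p.)
v1: (-4.5,-3.5) → rotate → (5.22308,2.28462) → ×s → (8.78782,3.84387) → (8.79,3.84)
v2: (-3,-4.5) → rotate → (4.01538,3.62308) → ×s → (6.75588,6.09583) → (6.76,6.10)
v3: (2.5,-5) → rotate → (-1.19231,5.46154) → ×s → (-2.00606,9.18904) → (-2.01,9.19)
v4: (3,-5) → rotate → (-1.67693,5.58461) → ×s → (-2.82143,9.39611) → (-2.82,9.40)
v5: (2.5,-1) → rotate → (-2.17692,1.58461) → ×s → (-3.66267,2.66611) → (-3.66,2.67)
v6: (-1.5,1.5) → rotate → (1.08462,-1.82308) → ×s → (1.82487,-3.06733) → (1.82,-3.07)
v7: (-2,1.5) → rotate → (1.56923,-1.94615) → ×s → (2.64023,-3.27440) → (2.64,-3.27)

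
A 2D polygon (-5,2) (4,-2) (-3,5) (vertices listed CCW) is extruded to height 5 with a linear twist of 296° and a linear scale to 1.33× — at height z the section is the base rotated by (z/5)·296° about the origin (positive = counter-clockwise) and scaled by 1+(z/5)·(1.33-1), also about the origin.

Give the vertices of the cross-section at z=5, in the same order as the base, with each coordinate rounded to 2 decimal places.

Cross-section at z=5: (-0.52,7.14) (-0.06,-5.95) (4.23,6.50)

t = z/height = 5/5 = 1
s = 1 + (scale-1)·z/height = 1 + (1.33-1)·5/5 = 1.330000
θ = twist·z/height = 296°·5/5 = 296.0000° = 5.166175 rad
cos θ = 0.438371, sin θ = -0.898794 (intermediates below are computed at full precision and shown rounded to 5 d.p.)
v1: (-5,2) → rotate → (-0.39427,5.37071) → ×s → (-0.52438,7.14305) → (-0.52,7.14)
v2: (4,-2) → rotate → (-0.04410,-4.47192) → ×s → (-0.05866,-5.94765) → (-0.06,-5.95)
v3: (-3,5) → rotate → (3.17886,4.88824) → ×s → (4.22788,6.50136) → (4.23,6.50)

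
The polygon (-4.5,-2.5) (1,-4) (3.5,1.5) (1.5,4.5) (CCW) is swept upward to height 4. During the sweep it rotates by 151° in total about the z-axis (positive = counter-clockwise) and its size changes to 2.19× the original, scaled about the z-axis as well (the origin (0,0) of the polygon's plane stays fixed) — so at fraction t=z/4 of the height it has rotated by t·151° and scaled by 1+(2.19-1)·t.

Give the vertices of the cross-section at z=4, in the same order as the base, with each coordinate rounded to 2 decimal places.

t = z/height = 4/4 = 1
s = 1 + (scale-1)·z/height = 1 + (2.19-1)·4/4 = 2.190000
θ = twist·z/height = 151°·4/4 = 151.0000° = 2.635447 rad
cos θ = -0.874620, sin θ = 0.484810 (intermediates below are computed at full precision and shown rounded to 5 d.p.)
v1: (-4.5,-2.5) → rotate → (5.14781,0.00491) → ×s → (11.27371,0.01074) → (11.27,0.01)
v2: (1,-4) → rotate → (1.06462,3.98329) → ×s → (2.33152,8.72340) → (2.33,8.72)
v3: (3.5,1.5) → rotate → (-3.78838,0.38490) → ×s → (-8.29656,0.84294) → (-8.30,0.84)
v4: (1.5,4.5) → rotate → (-3.49357,-3.20857) → ×s → (-7.65092,-7.02678) → (-7.65,-7.03)

Cross-section at z=4: (11.27,0.01) (2.33,8.72) (-8.30,0.84) (-7.65,-7.03)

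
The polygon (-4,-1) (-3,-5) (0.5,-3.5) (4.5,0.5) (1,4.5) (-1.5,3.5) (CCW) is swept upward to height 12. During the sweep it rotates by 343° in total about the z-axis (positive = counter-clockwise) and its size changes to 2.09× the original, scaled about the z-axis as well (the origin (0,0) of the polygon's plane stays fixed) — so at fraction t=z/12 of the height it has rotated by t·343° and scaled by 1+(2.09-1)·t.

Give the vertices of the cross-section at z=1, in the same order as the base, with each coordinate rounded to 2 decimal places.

Cross-section at z=1: (-3.31,-3.05) (-0.26,-6.36) (2.31,-3.09) (4.05,2.83) (-1.39,4.83) (-3.26,2.57)

t = z/height = 1/12 = 0.0833333
s = 1 + (scale-1)·z/height = 1 + (2.09-1)·1/12 = 1.090833
θ = twist·z/height = 343°·1/12 = 28.5833° = 0.498873 rad
cos θ = 0.878122, sin θ = 0.478436 (intermediates below are computed at full precision and shown rounded to 5 d.p.)
v1: (-4,-1) → rotate → (-3.03405,-2.79187) → ×s → (-3.30965,-3.04546) → (-3.31,-3.05)
v2: (-3,-5) → rotate → (-0.24218,-5.82592) → ×s → (-0.26418,-6.35511) → (-0.26,-6.36)
v3: (0.5,-3.5) → rotate → (2.11359,-2.83421) → ×s → (2.30557,-3.09165) → (2.31,-3.09)
v4: (4.5,0.5) → rotate → (3.71233,2.59203) → ×s → (4.04954,2.82747) → (4.05,2.83)
v5: (1,4.5) → rotate → (-1.27484,4.42999) → ×s → (-1.39064,4.83238) → (-1.39,4.83)
v6: (-1.5,3.5) → rotate → (-2.99171,2.35577) → ×s → (-3.26346,2.56976) → (-3.26,2.57)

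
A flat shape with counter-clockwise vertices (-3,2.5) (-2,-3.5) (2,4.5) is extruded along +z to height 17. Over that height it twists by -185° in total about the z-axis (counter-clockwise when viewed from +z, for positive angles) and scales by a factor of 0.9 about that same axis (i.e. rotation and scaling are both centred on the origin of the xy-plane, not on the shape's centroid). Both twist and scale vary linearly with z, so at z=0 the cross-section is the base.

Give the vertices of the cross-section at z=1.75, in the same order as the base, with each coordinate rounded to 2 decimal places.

Cross-section at z=1.75: (-2.00,3.31) (-3.00,-2.63) (3.32,3.56)

t = z/height = 1.75/17 = 0.102941
s = 1 + (scale-1)·z/height = 1 + (0.9-1)·1.75/17 = 0.989706
θ = twist·z/height = -185°·1.75/17 = -19.0441° = -0.332383 rad
cos θ = 0.945268, sin θ = -0.326296 (intermediates below are computed at full precision and shown rounded to 5 d.p.)
v1: (-3,2.5) → rotate → (-2.02006,3.34206) → ×s → (-1.99927,3.30765) → (-2.00,3.31)
v2: (-2,-3.5) → rotate → (-3.03257,-2.65584) → ×s → (-3.00135,-2.62850) → (-3.00,-2.63)
v3: (2,4.5) → rotate → (3.35887,3.60111) → ×s → (3.32429,3.56404) → (3.32,3.56)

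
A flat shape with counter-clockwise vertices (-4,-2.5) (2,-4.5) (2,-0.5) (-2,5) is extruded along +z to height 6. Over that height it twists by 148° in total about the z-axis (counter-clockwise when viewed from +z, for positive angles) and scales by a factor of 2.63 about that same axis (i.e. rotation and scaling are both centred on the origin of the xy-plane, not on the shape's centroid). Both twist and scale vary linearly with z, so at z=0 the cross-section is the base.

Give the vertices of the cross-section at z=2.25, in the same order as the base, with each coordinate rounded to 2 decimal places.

t = z/height = 2.25/6 = 0.375
s = 1 + (scale-1)·z/height = 1 + (2.63-1)·2.25/6 = 1.611250
θ = twist·z/height = 148°·2.25/6 = 55.5000° = 0.968658 rad
cos θ = 0.566406, sin θ = 0.824126 (intermediates below are computed at full precision and shown rounded to 5 d.p.)
v1: (-4,-2.5) → rotate → (-0.20531,-4.71252) → ×s → (-0.33080,-7.59305) → (-0.33,-7.59)
v2: (2,-4.5) → rotate → (4.84138,-0.90058) → ×s → (7.80067,-1.45105) → (7.80,-1.45)
v3: (2,-0.5) → rotate → (1.54488,1.36505) → ×s → (2.48918,2.19944) → (2.49,2.20)
v4: (-2,5) → rotate → (-5.25344,1.18378) → ×s → (-8.46461,1.90736) → (-8.46,1.91)

Cross-section at z=2.25: (-0.33,-7.59) (7.80,-1.45) (2.49,2.20) (-8.46,1.91)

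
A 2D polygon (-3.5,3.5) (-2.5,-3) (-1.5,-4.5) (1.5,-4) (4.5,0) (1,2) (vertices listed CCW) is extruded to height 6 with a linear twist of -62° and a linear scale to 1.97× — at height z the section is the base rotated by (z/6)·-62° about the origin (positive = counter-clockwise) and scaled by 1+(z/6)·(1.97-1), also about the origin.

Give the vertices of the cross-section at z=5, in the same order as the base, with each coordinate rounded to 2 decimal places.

t = z/height = 5/6 = 0.833333
s = 1 + (scale-1)·z/height = 1 + (1.97-1)·5/6 = 1.808333
θ = twist·z/height = -62°·5/6 = -51.6667° = -0.901753 rad
cos θ = 0.620235, sin θ = -0.784416 (intermediates below are computed at full precision and shown rounded to 5 d.p.)
v1: (-3.5,3.5) → rotate → (0.57463,4.91628) → ×s → (1.03912,8.89027) → (1.04,8.89)
v2: (-2.5,-3) → rotate → (-3.90384,0.10033) → ×s → (-7.05944,0.18143) → (-7.06,0.18)
v3: (-1.5,-4.5) → rotate → (-4.46022,-1.61444) → ×s → (-8.06557,-2.91944) → (-8.07,-2.92)
v4: (1.5,-4) → rotate → (-2.20731,-3.65757) → ×s → (-3.99155,-6.61410) → (-3.99,-6.61)
v5: (4.5,0) → rotate → (2.79106,-3.52987) → ×s → (5.04717,-6.38318) → (5.05,-6.38)
v6: (1,2) → rotate → (2.18907,0.45606) → ×s → (3.95856,0.82470) → (3.96,0.82)

Cross-section at z=5: (1.04,8.89) (-7.06,0.18) (-8.07,-2.92) (-3.99,-6.61) (5.05,-6.38) (3.96,0.82)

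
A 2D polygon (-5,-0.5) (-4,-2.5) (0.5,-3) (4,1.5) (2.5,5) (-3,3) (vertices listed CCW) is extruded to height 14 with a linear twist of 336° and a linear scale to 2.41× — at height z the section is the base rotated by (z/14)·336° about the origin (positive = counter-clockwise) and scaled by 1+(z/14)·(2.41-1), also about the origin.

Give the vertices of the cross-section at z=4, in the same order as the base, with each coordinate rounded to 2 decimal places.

t = z/height = 4/14 = 0.285714
s = 1 + (scale-1)·z/height = 1 + (2.41-1)·4/14 = 1.402857
θ = twist·z/height = 336°·4/14 = 96.0000° = 1.675516 rad
cos θ = -0.104528, sin θ = 0.994522 (intermediates below are computed at full precision and shown rounded to 5 d.p.)
v1: (-5,-0.5) → rotate → (1.01990,-4.92035) → ×s → (1.43078,-6.90254) → (1.43,-6.90)
v2: (-4,-2.5) → rotate → (2.90442,-3.71677) → ×s → (4.07448,-5.21409) → (4.07,-5.21)
v3: (0.5,-3) → rotate → (2.93130,0.81085) → ×s → (4.11220,1.13750) → (4.11,1.14)
v4: (4,1.5) → rotate → (-1.90990,3.82129) → ×s → (-2.67931,5.36073) → (-2.68,5.36)
v5: (2.5,5) → rotate → (-5.23393,1.96366) → ×s → (-7.34246,2.75474) → (-7.34,2.75)
v6: (-3,3) → rotate → (-2.66998,-3.29715) → ×s → (-3.74560,-4.62543) → (-3.75,-4.63)

Cross-section at z=4: (1.43,-6.90) (4.07,-5.21) (4.11,1.14) (-2.68,5.36) (-7.34,2.75) (-3.75,-4.63)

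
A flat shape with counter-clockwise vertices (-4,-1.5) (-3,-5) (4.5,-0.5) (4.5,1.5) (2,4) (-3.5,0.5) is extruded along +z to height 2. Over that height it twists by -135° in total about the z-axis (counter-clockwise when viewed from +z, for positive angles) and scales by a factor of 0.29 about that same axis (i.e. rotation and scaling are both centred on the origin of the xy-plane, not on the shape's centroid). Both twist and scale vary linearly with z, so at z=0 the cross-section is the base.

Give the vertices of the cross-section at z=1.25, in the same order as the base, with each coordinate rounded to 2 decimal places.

t = z/height = 1.25/2 = 0.625
s = 1 + (scale-1)·z/height = 1 + (0.29-1)·1.25/2 = 0.556250
θ = twist·z/height = -135°·1.25/2 = -84.3750° = -1.472622 rad
cos θ = 0.098017, sin θ = -0.995185 (intermediates below are computed at full precision and shown rounded to 5 d.p.)
v1: (-4,-1.5) → rotate → (-1.88485,3.83371) → ×s → (-1.04845,2.13250) → (-1.05,2.13)
v2: (-3,-5) → rotate → (-5.26998,2.49547) → ×s → (-2.93142,1.38810) → (-2.93,1.39)
v3: (4.5,-0.5) → rotate → (-0.05652,-4.52734) → ×s → (-0.03144,-2.51833) → (-0.03,-2.52)
v4: (4.5,1.5) → rotate → (1.93385,-4.33131) → ×s → (1.07571,-2.40929) → (1.08,-2.41)
v5: (2,4) → rotate → (4.17677,-1.59830) → ×s → (2.32333,-0.88905) → (2.32,-0.89)
v6: (-3.5,0.5) → rotate → (0.15453,3.53216) → ×s → (0.08596,1.96476) → (0.09,1.96)

Cross-section at z=1.25: (-1.05,2.13) (-2.93,1.39) (-0.03,-2.52) (1.08,-2.41) (2.32,-0.89) (0.09,1.96)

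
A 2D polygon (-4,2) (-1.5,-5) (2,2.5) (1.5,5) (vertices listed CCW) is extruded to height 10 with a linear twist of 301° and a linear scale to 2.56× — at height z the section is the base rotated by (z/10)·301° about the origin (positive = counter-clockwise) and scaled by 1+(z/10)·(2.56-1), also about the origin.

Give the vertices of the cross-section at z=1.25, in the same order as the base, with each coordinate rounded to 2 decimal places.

Cross-section at z=1.25: (-5.24,-1.03) (2.23,-5.83) (0.07,3.83) (-2.23,5.83)

t = z/height = 1.25/10 = 0.125
s = 1 + (scale-1)·z/height = 1 + (2.56-1)·1.25/10 = 1.195000
θ = twist·z/height = 301°·1.25/10 = 37.6250° = 0.656680 rad
cos θ = 0.792023, sin θ = 0.610491 (intermediates below are computed at full precision and shown rounded to 5 d.p.)
v1: (-4,2) → rotate → (-4.38907,-0.85792) → ×s → (-5.24494,-1.02521) → (-5.24,-1.03)
v2: (-1.5,-5) → rotate → (1.86442,-4.87585) → ×s → (2.22798,-5.82664) → (2.23,-5.83)
v3: (2,2.5) → rotate → (0.05782,3.20104) → ×s → (0.06909,3.82524) → (0.07,3.83)
v4: (1.5,5) → rotate → (-1.86442,4.87585) → ×s → (-2.22798,5.82664) → (-2.23,5.83)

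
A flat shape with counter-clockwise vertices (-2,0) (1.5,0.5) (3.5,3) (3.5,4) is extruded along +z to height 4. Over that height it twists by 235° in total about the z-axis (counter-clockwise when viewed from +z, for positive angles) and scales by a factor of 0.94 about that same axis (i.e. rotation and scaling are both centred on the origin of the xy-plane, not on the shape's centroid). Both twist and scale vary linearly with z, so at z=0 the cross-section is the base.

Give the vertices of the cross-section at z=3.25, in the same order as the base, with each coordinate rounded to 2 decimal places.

Cross-section at z=3.25: (1.87,0.36) (-1.31,-0.74) (-2.73,-3.43) (-2.55,-4.37)

t = z/height = 3.25/4 = 0.8125
s = 1 + (scale-1)·z/height = 1 + (0.94-1)·3.25/4 = 0.951250
θ = twist·z/height = 235°·3.25/4 = 190.9375° = 3.332488 rad
cos θ = -0.981835, sin θ = -0.189738 (intermediates below are computed at full precision and shown rounded to 5 d.p.)
v1: (-2,0) → rotate → (1.96367,0.37948) → ×s → (1.86794,0.36098) → (1.87,0.36)
v2: (1.5,0.5) → rotate → (-1.37788,-0.77552) → ×s → (-1.31071,-0.73772) → (-1.31,-0.74)
v3: (3.5,3) → rotate → (-2.86721,-3.60959) → ×s → (-2.72743,-3.43362) → (-2.73,-3.43)
v4: (3.5,4) → rotate → (-2.67747,-4.59142) → ×s → (-2.54694,-4.36759) → (-2.55,-4.37)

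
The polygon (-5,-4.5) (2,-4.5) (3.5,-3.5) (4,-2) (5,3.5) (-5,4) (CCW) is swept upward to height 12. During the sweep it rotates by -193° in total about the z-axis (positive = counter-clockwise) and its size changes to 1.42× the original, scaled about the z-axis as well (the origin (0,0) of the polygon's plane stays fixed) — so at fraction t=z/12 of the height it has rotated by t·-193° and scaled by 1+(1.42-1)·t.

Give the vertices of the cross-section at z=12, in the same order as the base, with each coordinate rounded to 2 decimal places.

Cross-section at z=12: (8.36,4.63) (-1.33,6.87) (-3.72,5.96) (-4.90,4.04) (-8.04,-3.25) (5.64,-7.13)

t = z/height = 12/12 = 1
s = 1 + (scale-1)·z/height = 1 + (1.42-1)·12/12 = 1.420000
θ = twist·z/height = -193°·12/12 = -193.0000° = -3.368485 rad
cos θ = -0.974370, sin θ = 0.224951 (intermediates below are computed at full precision and shown rounded to 5 d.p.)
v1: (-5,-4.5) → rotate → (5.88413,3.25991) → ×s → (8.35546,4.62907) → (8.36,4.63)
v2: (2,-4.5) → rotate → (-0.93646,4.83457) → ×s → (-1.32977,6.86509) → (-1.33,6.87)
v3: (3.5,-3.5) → rotate → (-2.62297,4.19762) → ×s → (-3.72461,5.96063) → (-3.72,5.96)
v4: (4,-2) → rotate → (-3.44758,2.84854) → ×s → (-4.89556,4.04493) → (-4.90,4.04)
v5: (5,3.5) → rotate → (-5.65918,-2.28554) → ×s → (-8.03603,-3.24547) → (-8.04,-3.25)
v6: (-5,4) → rotate → (3.97205,-5.02224) → ×s → (5.64031,-7.13157) → (5.64,-7.13)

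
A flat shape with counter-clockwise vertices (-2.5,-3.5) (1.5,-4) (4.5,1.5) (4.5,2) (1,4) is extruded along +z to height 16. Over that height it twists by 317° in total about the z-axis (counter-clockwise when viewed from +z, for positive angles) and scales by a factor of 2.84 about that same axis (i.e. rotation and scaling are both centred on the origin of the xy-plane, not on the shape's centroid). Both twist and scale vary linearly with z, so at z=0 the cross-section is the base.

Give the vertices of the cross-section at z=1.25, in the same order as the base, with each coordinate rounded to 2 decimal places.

t = z/height = 1.25/16 = 0.078125
s = 1 + (scale-1)·z/height = 1 + (2.84-1)·1.25/16 = 1.143750
θ = twist·z/height = 317°·1.25/16 = 24.7656° = 0.432242 rad
cos θ = 0.908029, sin θ = 0.418907 (intermediates below are computed at full precision and shown rounded to 5 d.p.)
v1: (-2.5,-3.5) → rotate → (-0.80390,-4.22537) → ×s → (-0.91946,-4.83277) → (-0.92,-4.83)
v2: (1.5,-4) → rotate → (3.03767,-3.00375) → ×s → (3.47434,-3.43554) → (3.47,-3.44)
v3: (4.5,1.5) → rotate → (3.45777,3.24713) → ×s → (3.95482,3.71390) → (3.95,3.71)
v4: (4.5,2) → rotate → (3.24832,3.70114) → ×s → (3.71526,4.23318) → (3.72,4.23)
v5: (1,4) → rotate → (-0.76760,4.05102) → ×s → (-0.87794,4.63336) → (-0.88,4.63)

Cross-section at z=1.25: (-0.92,-4.83) (3.47,-3.44) (3.95,3.71) (3.72,4.23) (-0.88,4.63)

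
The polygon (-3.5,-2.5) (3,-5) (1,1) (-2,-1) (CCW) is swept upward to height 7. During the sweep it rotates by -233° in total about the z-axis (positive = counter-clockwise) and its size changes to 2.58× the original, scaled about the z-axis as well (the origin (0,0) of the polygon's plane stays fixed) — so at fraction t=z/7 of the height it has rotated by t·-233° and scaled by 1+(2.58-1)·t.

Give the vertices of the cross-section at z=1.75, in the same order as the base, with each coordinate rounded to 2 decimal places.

Cross-section at z=1.75: (-5.53,2.32) (-3.73,-7.23) (1.92,-0.45) (-2.65,1.64)

t = z/height = 1.75/7 = 0.25
s = 1 + (scale-1)·z/height = 1 + (2.58-1)·1.75/7 = 1.395000
θ = twist·z/height = -233°·1.75/7 = -58.2500° = -1.016654 rad
cos θ = 0.526214, sin θ = -0.850352 (intermediates below are computed at full precision and shown rounded to 5 d.p.)
v1: (-3.5,-2.5) → rotate → (-3.96763,1.66070) → ×s → (-5.53484,2.31667) → (-5.53,2.32)
v2: (3,-5) → rotate → (-2.67312,-5.18213) → ×s → (-3.72900,-7.22907) → (-3.73,-7.23)
v3: (1,1) → rotate → (1.37657,-0.32414) → ×s → (1.92031,-0.45217) → (1.92,-0.45)
v4: (-2,-1) → rotate → (-1.90278,1.17449) → ×s → (-2.65438,1.63841) → (-2.65,1.64)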